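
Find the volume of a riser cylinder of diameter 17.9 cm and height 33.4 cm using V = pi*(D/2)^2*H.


Formula: V = pi * (D/2)^2 * H  (cylinder volume)
Radius = D/2 = 17.9/2 = 8.95 cm
V = pi * 8.95^2 * 33.4 = 8405.0908 cm^3

8405.0908 cm^3


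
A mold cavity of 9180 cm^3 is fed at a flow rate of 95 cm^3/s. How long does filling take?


Formula: t_fill = V_mold / Q_flow
t = 9180 cm^3 / 95 cm^3/s = 96.6316 s

Final answer: 96.6316 s


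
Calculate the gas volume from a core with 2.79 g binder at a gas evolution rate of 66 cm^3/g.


Formula: V_gas = W_binder * gas_evolution_rate
V = 2.79 g * 66 cm^3/g = 184.1400 cm^3


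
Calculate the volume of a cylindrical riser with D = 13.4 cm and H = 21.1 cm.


Formula: V = pi * (D/2)^2 * H  (cylinder volume)
Radius = D/2 = 13.4/2 = 6.7 cm
V = pi * 6.7^2 * 21.1 = 2975.6506 cm^3


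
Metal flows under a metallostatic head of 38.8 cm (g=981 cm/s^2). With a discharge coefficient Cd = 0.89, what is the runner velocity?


Formula: v = Cd * sqrt(2 * g * h)  (Torricelli with discharge coefficient)
2*g*h = 2 * 981 * 38.8 = 76125.6 cm^2/s^2
sqrt(76125.6) = 275.90868 cm/s
v = 0.89 * 275.90868 = 245.5587 cm/s

245.5587 cm/s


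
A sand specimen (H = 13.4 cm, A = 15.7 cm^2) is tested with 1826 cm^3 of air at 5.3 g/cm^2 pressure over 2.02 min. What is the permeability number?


Formula: Permeability Number P = (V * H) / (p * A * t)
Numerator: V * H = 1826 * 13.4 = 24468.4
Denominator: p * A * t = 5.3 * 15.7 * 2.02 = 168.0842
P = 24468.4 / 168.0842 = 145.5723


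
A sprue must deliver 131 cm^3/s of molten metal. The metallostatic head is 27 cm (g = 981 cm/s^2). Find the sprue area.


Formula: v = sqrt(2*g*h), A = Q/v
Velocity: v = sqrt(2 * 981 * 27) = sqrt(52974) = 230.1608 cm/s
Sprue area: A = Q / v = 131 / 230.1608 = 0.5692 cm^2


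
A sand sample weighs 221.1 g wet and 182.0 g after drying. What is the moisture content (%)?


Formula: MC = (W_wet - W_dry) / W_wet * 100
Water mass = 221.1 - 182.0 = 39.1 g
MC = 39.1 / 221.1 * 100 = 17.6843%

17.6843%


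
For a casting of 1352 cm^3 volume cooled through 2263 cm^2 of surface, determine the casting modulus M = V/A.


Formula: Casting Modulus M = V / A
M = 1352 cm^3 / 2263 cm^2 = 0.5974 cm

Final answer: 0.5974 cm


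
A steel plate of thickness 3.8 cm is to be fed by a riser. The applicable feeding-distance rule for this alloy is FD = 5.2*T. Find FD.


Formula: FD = 5.2 * T  (riser feeding-distance rule)
FD = 5.2 * 3.8 cm = 19.7600 cm


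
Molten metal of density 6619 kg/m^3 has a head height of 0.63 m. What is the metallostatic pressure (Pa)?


Formula: P = rho * g * h
rho * g = 6619 * 9.81 = 64932.39 N/m^3
P = 64932.39 * 0.63 = 40907.4057 Pa

40907.4057 Pa


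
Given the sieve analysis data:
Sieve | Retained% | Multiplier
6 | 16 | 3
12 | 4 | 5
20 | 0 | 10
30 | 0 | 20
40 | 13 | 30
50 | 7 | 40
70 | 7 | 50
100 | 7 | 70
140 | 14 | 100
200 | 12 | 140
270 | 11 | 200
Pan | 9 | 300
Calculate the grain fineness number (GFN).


Formula: GFN = sum(pct * multiplier) / sum(pct)
sum(pct * multiplier) = 9558
sum(pct) = 100
GFN = 9558 / 100 = 95.58

95.58


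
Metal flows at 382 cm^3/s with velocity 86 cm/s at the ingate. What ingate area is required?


Formula: A_ingate = Q / v  (continuity equation)
A = 382 cm^3/s / 86 cm/s = 4.4419 cm^2

4.4419 cm^2


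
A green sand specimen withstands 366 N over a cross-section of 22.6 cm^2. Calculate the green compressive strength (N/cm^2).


Formula: Compressive Strength = Force / Area
Strength = 366 N / 22.6 cm^2 = 16.1947 N/cm^2

16.1947 N/cm^2


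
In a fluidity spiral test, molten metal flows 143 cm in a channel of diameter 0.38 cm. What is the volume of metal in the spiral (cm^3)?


Formula: V = pi * (d/2)^2 * L  (cylinder volume)
Radius = 0.38/2 = 0.19 cm
V = pi * 0.19^2 * 143 = 16.2178 cm^3

16.2178 cm^3


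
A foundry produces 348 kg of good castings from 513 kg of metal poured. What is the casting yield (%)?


Formula: Casting Yield = (W_good / W_total) * 100
Yield = (348 kg / 513 kg) * 100 = 67.8363%

Answer: 67.8363%


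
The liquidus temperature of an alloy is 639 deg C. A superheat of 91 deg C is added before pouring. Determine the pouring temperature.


Formula: T_pour = T_melt + Superheat
T_pour = 639 + 91 = 730 deg C

Final answer: 730 deg C


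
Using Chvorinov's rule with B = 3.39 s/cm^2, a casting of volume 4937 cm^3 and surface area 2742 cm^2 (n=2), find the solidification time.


Formula: t_s = B * (V/A)^n  (Chvorinov's rule, n=2)
Modulus M = V/A = 4937/2742 = 1.800511 cm
M^2 = 1.800511^2 = 3.241840 cm^2
t_s = 3.39 * 3.241840 = 10.9898 s

10.9898 s


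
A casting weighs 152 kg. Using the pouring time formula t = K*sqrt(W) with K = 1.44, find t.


Formula: t = K * sqrt(W)
sqrt(W) = sqrt(152) = 12.32883
t = 1.44 * 12.32883 = 17.7535 s


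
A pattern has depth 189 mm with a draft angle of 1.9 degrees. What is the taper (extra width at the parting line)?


Formula: taper = depth * tan(draft_angle)
tan(1.9 deg) = 0.0331734
taper = 189 mm * 0.0331734 = 6.2698 mm

Answer: 6.2698 mm


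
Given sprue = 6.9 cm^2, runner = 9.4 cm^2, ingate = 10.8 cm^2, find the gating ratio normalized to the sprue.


Sprue:Runner:Ingate = 1 : 9.4/6.9 : 10.8/6.9 = 1:1.36:1.57

1:1.36:1.57


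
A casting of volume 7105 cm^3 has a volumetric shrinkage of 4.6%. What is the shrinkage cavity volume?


Formula: V_shrink = V_casting * shrinkage_pct / 100
V_shrink = 7105 cm^3 * 4.6 / 100 = 326.8300 cm^3

326.8300 cm^3


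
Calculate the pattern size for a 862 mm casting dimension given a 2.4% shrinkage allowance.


Formula: L_pattern = L_casting * (1 + shrinkage_rate/100)
Shrinkage factor = 1 + 2.4/100 = 1.024
L_pattern = 862 mm * 1.024 = 882.6880 mm

Final answer: 882.6880 mm


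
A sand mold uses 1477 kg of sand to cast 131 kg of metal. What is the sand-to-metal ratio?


Formula: Sand-to-Metal Ratio = W_sand / W_metal
Ratio = 1477 kg / 131 kg = 11.2748


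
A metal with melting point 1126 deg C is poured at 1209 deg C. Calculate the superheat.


Formula: Superheat = T_pour - T_melt
Superheat = 1209 - 1126 = 83 deg C

Answer: 83 deg C


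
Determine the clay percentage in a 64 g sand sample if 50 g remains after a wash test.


Formula: Clay% = (W_total - W_washed) / W_total * 100
Clay mass = 64 - 50 = 14 g
Clay% = 14 / 64 * 100 = 21.8750%


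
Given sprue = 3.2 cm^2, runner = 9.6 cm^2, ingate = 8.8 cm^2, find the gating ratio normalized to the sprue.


Sprue:Runner:Ingate = 1 : 9.6/3.2 : 8.8/3.2 = 1:3.00:2.75

Final answer: 1:3.00:2.75


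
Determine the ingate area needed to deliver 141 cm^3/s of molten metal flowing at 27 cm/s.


Formula: A_ingate = Q / v  (continuity equation)
A = 141 cm^3/s / 27 cm/s = 5.2222 cm^2


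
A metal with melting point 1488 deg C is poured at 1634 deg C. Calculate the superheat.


Formula: Superheat = T_pour - T_melt
Superheat = 1634 - 1488 = 146 deg C

Answer: 146 deg C


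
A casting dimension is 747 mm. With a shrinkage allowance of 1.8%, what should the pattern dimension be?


Formula: L_pattern = L_casting * (1 + shrinkage_rate/100)
Shrinkage factor = 1 + 1.8/100 = 1.018
L_pattern = 747 mm * 1.018 = 760.4460 mm

760.4460 mm


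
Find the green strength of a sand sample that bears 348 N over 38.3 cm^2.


Formula: Compressive Strength = Force / Area
Strength = 348 N / 38.3 cm^2 = 9.0862 N/cm^2

Final answer: 9.0862 N/cm^2


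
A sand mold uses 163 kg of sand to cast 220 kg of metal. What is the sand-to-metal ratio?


Formula: Sand-to-Metal Ratio = W_sand / W_metal
Ratio = 163 kg / 220 kg = 0.7409

Answer: 0.7409


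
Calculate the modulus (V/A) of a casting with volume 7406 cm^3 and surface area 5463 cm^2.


Formula: Casting Modulus M = V / A
M = 7406 cm^3 / 5463 cm^2 = 1.3557 cm


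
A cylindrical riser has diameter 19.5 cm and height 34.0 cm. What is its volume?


Formula: V = pi * (D/2)^2 * H  (cylinder volume)
Radius = D/2 = 19.5/2 = 9.75 cm
V = pi * 9.75^2 * 34.0 = 10154.0202 cm^3


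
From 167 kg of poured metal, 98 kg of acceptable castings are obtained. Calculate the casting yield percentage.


Formula: Casting Yield = (W_good / W_total) * 100
Yield = (98 kg / 167 kg) * 100 = 58.6826%

58.6826%


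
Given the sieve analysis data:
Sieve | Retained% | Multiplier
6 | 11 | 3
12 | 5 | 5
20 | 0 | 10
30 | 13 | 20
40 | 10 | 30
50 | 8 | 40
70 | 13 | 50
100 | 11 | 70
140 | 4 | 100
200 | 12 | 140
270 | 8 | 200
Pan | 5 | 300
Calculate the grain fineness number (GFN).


Formula: GFN = sum(pct * multiplier) / sum(pct)
sum(pct * multiplier) = 7538
sum(pct) = 100
GFN = 7538 / 100 = 75.38

Answer: 75.38


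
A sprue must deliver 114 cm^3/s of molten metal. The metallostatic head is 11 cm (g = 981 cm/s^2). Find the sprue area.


Formula: v = sqrt(2*g*h), A = Q/v
Velocity: v = sqrt(2 * 981 * 11) = sqrt(21582) = 146.9081 cm/s
Sprue area: A = Q / v = 114 / 146.9081 = 0.7760 cm^2

Answer: 0.7760 cm^2


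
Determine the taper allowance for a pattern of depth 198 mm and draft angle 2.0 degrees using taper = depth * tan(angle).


Formula: taper = depth * tan(draft_angle)
tan(2.0 deg) = 0.0349208
taper = 198 mm * 0.0349208 = 6.9143 mm

Answer: 6.9143 mm


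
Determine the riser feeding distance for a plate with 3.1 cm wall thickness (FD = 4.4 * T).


Formula: FD = 4.4 * T  (riser feeding-distance rule)
FD = 4.4 * 3.1 cm = 13.6400 cm


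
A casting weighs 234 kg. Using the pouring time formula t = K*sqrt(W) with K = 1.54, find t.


Formula: t = K * sqrt(W)
sqrt(W) = sqrt(234) = 15.29706
t = 1.54 * 15.29706 = 23.5575 s

Final answer: 23.5575 s


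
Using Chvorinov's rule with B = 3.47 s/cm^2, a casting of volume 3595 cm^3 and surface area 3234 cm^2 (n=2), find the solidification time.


Formula: t_s = B * (V/A)^n  (Chvorinov's rule, n=2)
Modulus M = V/A = 3595/3234 = 1.111626 cm
M^2 = 1.111626^2 = 1.235712 cm^2
t_s = 3.47 * 1.235712 = 4.2879 s

4.2879 s


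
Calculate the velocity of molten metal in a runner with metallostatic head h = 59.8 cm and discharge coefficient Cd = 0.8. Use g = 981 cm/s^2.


Formula: v = Cd * sqrt(2 * g * h)  (Torricelli with discharge coefficient)
2*g*h = 2 * 981 * 59.8 = 117327.6 cm^2/s^2
sqrt(117327.6) = 342.53117 cm/s
v = 0.8 * 342.53117 = 274.0249 cm/s

Final answer: 274.0249 cm/s


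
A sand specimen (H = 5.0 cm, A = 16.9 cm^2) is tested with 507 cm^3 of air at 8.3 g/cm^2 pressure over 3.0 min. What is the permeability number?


Formula: Permeability Number P = (V * H) / (p * A * t)
Numerator: V * H = 507 * 5.0 = 2535.0
Denominator: p * A * t = 8.3 * 16.9 * 3.0 = 420.81
P = 2535.0 / 420.81 = 6.0241

Final answer: 6.0241


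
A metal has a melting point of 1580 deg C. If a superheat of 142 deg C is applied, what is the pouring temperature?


Formula: T_pour = T_melt + Superheat
T_pour = 1580 + 142 = 1722 deg C


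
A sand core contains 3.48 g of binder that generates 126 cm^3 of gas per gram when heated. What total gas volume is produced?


Formula: V_gas = W_binder * gas_evolution_rate
V = 3.48 g * 126 cm^3/g = 438.4800 cm^3

Final answer: 438.4800 cm^3


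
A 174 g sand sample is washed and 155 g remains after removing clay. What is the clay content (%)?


Formula: Clay% = (W_total - W_washed) / W_total * 100
Clay mass = 174 - 155 = 19 g
Clay% = 19 / 174 * 100 = 10.9195%


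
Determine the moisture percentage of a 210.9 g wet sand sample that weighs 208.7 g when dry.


Formula: MC = (W_wet - W_dry) / W_wet * 100
Water mass = 210.9 - 208.7 = 2.2 g
MC = 2.2 / 210.9 * 100 = 1.0431%

Final answer: 1.0431%


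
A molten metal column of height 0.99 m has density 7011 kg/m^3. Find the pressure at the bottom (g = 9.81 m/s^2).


Formula: P = rho * g * h
rho * g = 7011 * 9.81 = 68777.91 N/m^3
P = 68777.91 * 0.99 = 68090.1309 Pa

Answer: 68090.1309 Pa


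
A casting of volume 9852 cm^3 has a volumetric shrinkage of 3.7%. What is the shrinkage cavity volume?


Formula: V_shrink = V_casting * shrinkage_pct / 100
V_shrink = 9852 cm^3 * 3.7 / 100 = 364.5240 cm^3


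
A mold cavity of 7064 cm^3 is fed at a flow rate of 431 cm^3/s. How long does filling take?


Formula: t_fill = V_mold / Q_flow
t = 7064 cm^3 / 431 cm^3/s = 16.3898 s

16.3898 s


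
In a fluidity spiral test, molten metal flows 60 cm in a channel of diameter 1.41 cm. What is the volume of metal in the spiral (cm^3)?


Formula: V = pi * (d/2)^2 * L  (cylinder volume)
Radius = 1.41/2 = 0.705 cm
V = pi * 0.705^2 * 60 = 93.6870 cm^3

93.6870 cm^3


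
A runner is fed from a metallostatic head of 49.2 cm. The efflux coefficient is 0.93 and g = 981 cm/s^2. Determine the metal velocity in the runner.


Formula: v = Cd * sqrt(2 * g * h)  (Torricelli with discharge coefficient)
2*g*h = 2 * 981 * 49.2 = 96530.4 cm^2/s^2
sqrt(96530.4) = 310.69342 cm/s
v = 0.93 * 310.69342 = 288.9449 cm/s

Final answer: 288.9449 cm/s


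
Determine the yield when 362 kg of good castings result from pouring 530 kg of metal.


Formula: Casting Yield = (W_good / W_total) * 100
Yield = (362 kg / 530 kg) * 100 = 68.3019%

68.3019%


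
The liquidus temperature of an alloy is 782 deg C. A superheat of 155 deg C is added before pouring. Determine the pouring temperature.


Formula: T_pour = T_melt + Superheat
T_pour = 782 + 155 = 937 deg C


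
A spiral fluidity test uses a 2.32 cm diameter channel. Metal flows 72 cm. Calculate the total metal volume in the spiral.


Formula: V = pi * (d/2)^2 * L  (cylinder volume)
Radius = 2.32/2 = 1.16 cm
V = pi * 1.16^2 * 72 = 304.3675 cm^3

304.3675 cm^3


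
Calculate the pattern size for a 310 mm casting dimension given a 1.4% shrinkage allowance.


Formula: L_pattern = L_casting * (1 + shrinkage_rate/100)
Shrinkage factor = 1 + 1.4/100 = 1.014
L_pattern = 310 mm * 1.014 = 314.3400 mm

Answer: 314.3400 mm


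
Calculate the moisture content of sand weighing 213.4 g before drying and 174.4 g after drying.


Formula: MC = (W_wet - W_dry) / W_wet * 100
Water mass = 213.4 - 174.4 = 39.0 g
MC = 39.0 / 213.4 * 100 = 18.2755%


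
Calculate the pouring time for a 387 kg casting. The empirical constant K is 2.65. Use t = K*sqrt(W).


Formula: t = K * sqrt(W)
sqrt(W) = sqrt(387) = 19.67232
t = 2.65 * 19.67232 = 52.1316 s

Answer: 52.1316 s


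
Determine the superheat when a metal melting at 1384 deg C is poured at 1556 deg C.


Formula: Superheat = T_pour - T_melt
Superheat = 1556 - 1384 = 172 deg C

Answer: 172 deg C


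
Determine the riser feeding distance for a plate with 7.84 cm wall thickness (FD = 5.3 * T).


Formula: FD = 5.3 * T  (riser feeding-distance rule)
FD = 5.3 * 7.84 cm = 41.5520 cm

Answer: 41.5520 cm


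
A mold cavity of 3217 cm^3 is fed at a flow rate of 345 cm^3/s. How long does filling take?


Formula: t_fill = V_mold / Q_flow
t = 3217 cm^3 / 345 cm^3/s = 9.3246 s


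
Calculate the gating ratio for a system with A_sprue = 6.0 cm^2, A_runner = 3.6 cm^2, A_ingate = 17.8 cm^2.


Sprue:Runner:Ingate = 1 : 3.6/6.0 : 17.8/6.0 = 1:0.60:2.97


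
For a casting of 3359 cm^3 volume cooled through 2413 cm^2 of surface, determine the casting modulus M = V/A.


Formula: Casting Modulus M = V / A
M = 3359 cm^3 / 2413 cm^2 = 1.3920 cm

Final answer: 1.3920 cm


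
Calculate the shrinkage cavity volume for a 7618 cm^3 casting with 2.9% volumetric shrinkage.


Formula: V_shrink = V_casting * shrinkage_pct / 100
V_shrink = 7618 cm^3 * 2.9 / 100 = 220.9220 cm^3

220.9220 cm^3


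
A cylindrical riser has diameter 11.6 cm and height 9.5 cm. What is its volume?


Formula: V = pi * (D/2)^2 * H  (cylinder volume)
Radius = D/2 = 11.6/2 = 5.8 cm
V = pi * 5.8^2 * 9.5 = 1003.9902 cm^3

Answer: 1003.9902 cm^3


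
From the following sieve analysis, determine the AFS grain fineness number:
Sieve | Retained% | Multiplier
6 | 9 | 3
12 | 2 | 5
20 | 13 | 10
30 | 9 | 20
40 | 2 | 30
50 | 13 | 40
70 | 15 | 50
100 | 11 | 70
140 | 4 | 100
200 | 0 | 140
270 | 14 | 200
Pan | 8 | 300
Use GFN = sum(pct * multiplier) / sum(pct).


Formula: GFN = sum(pct * multiplier) / sum(pct)
sum(pct * multiplier) = 8047
sum(pct) = 100
GFN = 8047 / 100 = 80.47

Final answer: 80.47


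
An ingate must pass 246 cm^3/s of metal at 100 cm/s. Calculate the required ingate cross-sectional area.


Formula: A_ingate = Q / v  (continuity equation)
A = 246 cm^3/s / 100 cm/s = 2.4600 cm^2


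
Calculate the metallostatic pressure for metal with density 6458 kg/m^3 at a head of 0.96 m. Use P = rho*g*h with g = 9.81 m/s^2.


Formula: P = rho * g * h
rho * g = 6458 * 9.81 = 63352.98 N/m^3
P = 63352.98 * 0.96 = 60818.8608 Pa

60818.8608 Pa


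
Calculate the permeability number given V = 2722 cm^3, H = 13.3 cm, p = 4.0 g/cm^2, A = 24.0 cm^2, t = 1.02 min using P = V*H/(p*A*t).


Formula: Permeability Number P = (V * H) / (p * A * t)
Numerator: V * H = 2722 * 13.3 = 36202.6
Denominator: p * A * t = 4.0 * 24.0 * 1.02 = 97.92
P = 36202.6 / 97.92 = 369.7161

Final answer: 369.7161


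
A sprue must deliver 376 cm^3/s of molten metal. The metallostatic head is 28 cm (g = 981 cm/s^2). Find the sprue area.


Formula: v = sqrt(2*g*h), A = Q/v
Velocity: v = sqrt(2 * 981 * 28) = sqrt(54936) = 234.3843 cm/s
Sprue area: A = Q / v = 376 / 234.3843 = 1.6042 cm^2

Answer: 1.6042 cm^2


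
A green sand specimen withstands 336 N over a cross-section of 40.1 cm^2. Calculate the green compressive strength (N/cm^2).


Formula: Compressive Strength = Force / Area
Strength = 336 N / 40.1 cm^2 = 8.3791 N/cm^2

Answer: 8.3791 N/cm^2


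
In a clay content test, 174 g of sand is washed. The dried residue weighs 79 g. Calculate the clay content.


Formula: Clay% = (W_total - W_washed) / W_total * 100
Clay mass = 174 - 79 = 95 g
Clay% = 95 / 174 * 100 = 54.5977%

Final answer: 54.5977%


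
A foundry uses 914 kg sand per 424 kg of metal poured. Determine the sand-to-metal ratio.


Formula: Sand-to-Metal Ratio = W_sand / W_metal
Ratio = 914 kg / 424 kg = 2.1557

Answer: 2.1557


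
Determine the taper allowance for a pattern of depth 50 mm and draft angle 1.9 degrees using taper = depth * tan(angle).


Formula: taper = depth * tan(draft_angle)
tan(1.9 deg) = 0.0331734
taper = 50 mm * 0.0331734 = 1.6587 mm

Answer: 1.6587 mm


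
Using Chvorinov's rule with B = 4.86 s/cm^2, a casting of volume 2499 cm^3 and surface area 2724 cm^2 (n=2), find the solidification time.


Formula: t_s = B * (V/A)^n  (Chvorinov's rule, n=2)
Modulus M = V/A = 2499/2724 = 0.917401 cm
M^2 = 0.917401^2 = 0.841625 cm^2
t_s = 4.86 * 0.841625 = 4.0903 s


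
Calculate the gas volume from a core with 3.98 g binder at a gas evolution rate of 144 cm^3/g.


Formula: V_gas = W_binder * gas_evolution_rate
V = 3.98 g * 144 cm^3/g = 573.1200 cm^3


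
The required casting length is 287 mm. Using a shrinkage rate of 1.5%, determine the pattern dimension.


Formula: L_pattern = L_casting * (1 + shrinkage_rate/100)
Shrinkage factor = 1 + 1.5/100 = 1.015
L_pattern = 287 mm * 1.015 = 291.3050 mm

Answer: 291.3050 mm


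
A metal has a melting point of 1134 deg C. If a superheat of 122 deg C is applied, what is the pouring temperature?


Formula: T_pour = T_melt + Superheat
T_pour = 1134 + 122 = 1256 deg C


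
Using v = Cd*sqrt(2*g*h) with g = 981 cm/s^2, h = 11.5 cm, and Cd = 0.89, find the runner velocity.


Formula: v = Cd * sqrt(2 * g * h)  (Torricelli with discharge coefficient)
2*g*h = 2 * 981 * 11.5 = 22563.0 cm^2/s^2
sqrt(22563.0) = 150.20985 cm/s
v = 0.89 * 150.20985 = 133.6868 cm/s

Final answer: 133.6868 cm/s


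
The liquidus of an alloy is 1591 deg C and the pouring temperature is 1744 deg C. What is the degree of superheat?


Formula: Superheat = T_pour - T_melt
Superheat = 1744 - 1591 = 153 deg C

153 deg C


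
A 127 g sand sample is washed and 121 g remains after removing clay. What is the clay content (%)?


Formula: Clay% = (W_total - W_washed) / W_total * 100
Clay mass = 127 - 121 = 6 g
Clay% = 6 / 127 * 100 = 4.7244%

4.7244%


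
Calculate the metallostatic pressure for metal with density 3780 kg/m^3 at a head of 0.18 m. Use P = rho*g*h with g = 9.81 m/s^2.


Formula: P = rho * g * h
rho * g = 3780 * 9.81 = 37081.8 N/m^3
P = 37081.8 * 0.18 = 6674.7240 Pa

6674.7240 Pa


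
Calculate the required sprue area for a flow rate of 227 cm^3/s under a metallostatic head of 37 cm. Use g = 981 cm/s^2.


Formula: v = sqrt(2*g*h), A = Q/v
Velocity: v = sqrt(2 * 981 * 37) = sqrt(72594) = 269.4327 cm/s
Sprue area: A = Q / v = 227 / 269.4327 = 0.8425 cm^2

Final answer: 0.8425 cm^2


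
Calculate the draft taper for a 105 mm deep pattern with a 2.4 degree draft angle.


Formula: taper = depth * tan(draft_angle)
tan(2.4 deg) = 0.0419124
taper = 105 mm * 0.0419124 = 4.4008 mm

Final answer: 4.4008 mm


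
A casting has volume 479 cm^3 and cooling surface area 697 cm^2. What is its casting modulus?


Formula: Casting Modulus M = V / A
M = 479 cm^3 / 697 cm^2 = 0.6872 cm

Final answer: 0.6872 cm


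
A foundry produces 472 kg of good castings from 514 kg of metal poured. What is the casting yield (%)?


Formula: Casting Yield = (W_good / W_total) * 100
Yield = (472 kg / 514 kg) * 100 = 91.8288%


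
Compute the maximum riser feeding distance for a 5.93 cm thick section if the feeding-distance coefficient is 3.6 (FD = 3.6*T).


Formula: FD = 3.6 * T  (riser feeding-distance rule)
FD = 3.6 * 5.93 cm = 21.3480 cm

Final answer: 21.3480 cm


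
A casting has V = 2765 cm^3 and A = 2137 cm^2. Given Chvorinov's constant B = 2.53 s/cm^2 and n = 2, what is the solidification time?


Formula: t_s = B * (V/A)^n  (Chvorinov's rule, n=2)
Modulus M = V/A = 2765/2137 = 1.293870 cm
M^2 = 1.293870^2 = 1.674100 cm^2
t_s = 2.53 * 1.674100 = 4.2355 s

Answer: 4.2355 s


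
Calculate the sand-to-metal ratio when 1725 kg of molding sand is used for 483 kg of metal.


Formula: Sand-to-Metal Ratio = W_sand / W_metal
Ratio = 1725 kg / 483 kg = 3.5714

3.5714


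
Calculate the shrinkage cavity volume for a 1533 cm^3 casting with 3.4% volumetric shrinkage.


Formula: V_shrink = V_casting * shrinkage_pct / 100
V_shrink = 1533 cm^3 * 3.4 / 100 = 52.1220 cm^3

Final answer: 52.1220 cm^3


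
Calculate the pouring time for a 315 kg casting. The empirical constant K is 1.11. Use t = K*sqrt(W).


Formula: t = K * sqrt(W)
sqrt(W) = sqrt(315) = 17.74824
t = 1.11 * 17.74824 = 19.7005 s

19.7005 s


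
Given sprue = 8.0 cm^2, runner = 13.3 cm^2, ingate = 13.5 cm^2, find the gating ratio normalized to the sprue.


Sprue:Runner:Ingate = 1 : 13.3/8.0 : 13.5/8.0 = 1:1.66:1.69

Final answer: 1:1.66:1.69


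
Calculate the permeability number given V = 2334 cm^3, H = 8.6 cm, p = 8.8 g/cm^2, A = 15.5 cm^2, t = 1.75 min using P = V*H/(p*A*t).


Formula: Permeability Number P = (V * H) / (p * A * t)
Numerator: V * H = 2334 * 8.6 = 20072.4
Denominator: p * A * t = 8.8 * 15.5 * 1.75 = 238.7
P = 20072.4 / 238.7 = 84.0905

Answer: 84.0905


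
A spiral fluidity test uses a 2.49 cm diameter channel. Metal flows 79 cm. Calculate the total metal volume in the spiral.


Formula: V = pi * (d/2)^2 * L  (cylinder volume)
Radius = 2.49/2 = 1.245 cm
V = pi * 1.245^2 * 79 = 384.6942 cm^3

384.6942 cm^3


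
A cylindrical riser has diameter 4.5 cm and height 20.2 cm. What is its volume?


Formula: V = pi * (D/2)^2 * H  (cylinder volume)
Radius = D/2 = 4.5/2 = 2.25 cm
V = pi * 2.25^2 * 20.2 = 321.2671 cm^3


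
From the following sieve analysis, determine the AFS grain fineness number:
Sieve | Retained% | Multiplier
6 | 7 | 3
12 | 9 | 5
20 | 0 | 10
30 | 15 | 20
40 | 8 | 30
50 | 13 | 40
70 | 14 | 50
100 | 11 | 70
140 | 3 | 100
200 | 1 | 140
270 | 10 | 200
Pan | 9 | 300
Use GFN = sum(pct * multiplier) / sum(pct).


Formula: GFN = sum(pct * multiplier) / sum(pct)
sum(pct * multiplier) = 7736
sum(pct) = 100
GFN = 7736 / 100 = 77.36

Final answer: 77.36


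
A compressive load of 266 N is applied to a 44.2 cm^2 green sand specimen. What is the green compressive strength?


Formula: Compressive Strength = Force / Area
Strength = 266 N / 44.2 cm^2 = 6.0181 N/cm^2

6.0181 N/cm^2


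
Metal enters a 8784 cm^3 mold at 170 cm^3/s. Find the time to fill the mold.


Formula: t_fill = V_mold / Q_flow
t = 8784 cm^3 / 170 cm^3/s = 51.6706 s

51.6706 s


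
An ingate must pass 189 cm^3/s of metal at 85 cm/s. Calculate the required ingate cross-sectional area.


Formula: A_ingate = Q / v  (continuity equation)
A = 189 cm^3/s / 85 cm/s = 2.2235 cm^2

Answer: 2.2235 cm^2


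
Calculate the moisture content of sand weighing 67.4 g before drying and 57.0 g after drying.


Formula: MC = (W_wet - W_dry) / W_wet * 100
Water mass = 67.4 - 57.0 = 10.4 g
MC = 10.4 / 67.4 * 100 = 15.4303%

Answer: 15.4303%


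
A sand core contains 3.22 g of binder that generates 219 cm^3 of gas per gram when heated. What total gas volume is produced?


Formula: V_gas = W_binder * gas_evolution_rate
V = 3.22 g * 219 cm^3/g = 705.1800 cm^3

705.1800 cm^3


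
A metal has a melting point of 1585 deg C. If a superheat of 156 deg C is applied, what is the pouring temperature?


Formula: T_pour = T_melt + Superheat
T_pour = 1585 + 156 = 1741 deg C

1741 deg C


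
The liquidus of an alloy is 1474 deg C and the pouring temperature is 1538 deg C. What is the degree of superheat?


Formula: Superheat = T_pour - T_melt
Superheat = 1538 - 1474 = 64 deg C

64 deg C


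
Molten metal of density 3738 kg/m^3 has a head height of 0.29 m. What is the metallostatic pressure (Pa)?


Formula: P = rho * g * h
rho * g = 3738 * 9.81 = 36669.78 N/m^3
P = 36669.78 * 0.29 = 10634.2362 Pa

Answer: 10634.2362 Pa


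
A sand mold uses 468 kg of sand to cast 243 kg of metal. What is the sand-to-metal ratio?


Formula: Sand-to-Metal Ratio = W_sand / W_metal
Ratio = 468 kg / 243 kg = 1.9259

Answer: 1.9259


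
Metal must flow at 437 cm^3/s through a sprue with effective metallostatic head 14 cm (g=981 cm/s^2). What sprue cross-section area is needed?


Formula: v = sqrt(2*g*h), A = Q/v
Velocity: v = sqrt(2 * 981 * 14) = sqrt(27468) = 165.7347 cm/s
Sprue area: A = Q / v = 437 / 165.7347 = 2.6367 cm^2

2.6367 cm^2


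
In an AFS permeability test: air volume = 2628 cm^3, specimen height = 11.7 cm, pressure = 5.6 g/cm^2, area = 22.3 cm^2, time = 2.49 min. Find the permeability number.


Formula: Permeability Number P = (V * H) / (p * A * t)
Numerator: V * H = 2628 * 11.7 = 30747.6
Denominator: p * A * t = 5.6 * 22.3 * 2.49 = 310.9512
P = 30747.6 / 310.9512 = 98.8824

98.8824


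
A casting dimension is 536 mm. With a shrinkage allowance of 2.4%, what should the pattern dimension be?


Formula: L_pattern = L_casting * (1 + shrinkage_rate/100)
Shrinkage factor = 1 + 2.4/100 = 1.024
L_pattern = 536 mm * 1.024 = 548.8640 mm


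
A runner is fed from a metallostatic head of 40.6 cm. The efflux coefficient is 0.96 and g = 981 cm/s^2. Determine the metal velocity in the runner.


Formula: v = Cd * sqrt(2 * g * h)  (Torricelli with discharge coefficient)
2*g*h = 2 * 981 * 40.6 = 79657.2 cm^2/s^2
sqrt(79657.2) = 282.23607 cm/s
v = 0.96 * 282.23607 = 270.9466 cm/s

Answer: 270.9466 cm/s


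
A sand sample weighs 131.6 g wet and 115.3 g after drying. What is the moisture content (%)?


Formula: MC = (W_wet - W_dry) / W_wet * 100
Water mass = 131.6 - 115.3 = 16.3 g
MC = 16.3 / 131.6 * 100 = 12.3860%


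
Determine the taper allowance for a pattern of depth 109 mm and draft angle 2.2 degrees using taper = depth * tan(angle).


Formula: taper = depth * tan(draft_angle)
tan(2.2 deg) = 0.0384161
taper = 109 mm * 0.0384161 = 4.1874 mm


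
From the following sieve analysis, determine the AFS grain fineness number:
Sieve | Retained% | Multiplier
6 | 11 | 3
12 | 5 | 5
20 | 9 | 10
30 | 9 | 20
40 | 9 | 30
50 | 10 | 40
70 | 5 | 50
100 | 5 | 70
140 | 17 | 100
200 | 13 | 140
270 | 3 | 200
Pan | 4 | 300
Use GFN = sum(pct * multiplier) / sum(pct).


Formula: GFN = sum(pct * multiplier) / sum(pct)
sum(pct * multiplier) = 6918
sum(pct) = 100
GFN = 6918 / 100 = 69.18

69.18


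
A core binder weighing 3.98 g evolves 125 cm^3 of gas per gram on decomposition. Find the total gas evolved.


Formula: V_gas = W_binder * gas_evolution_rate
V = 3.98 g * 125 cm^3/g = 497.5000 cm^3


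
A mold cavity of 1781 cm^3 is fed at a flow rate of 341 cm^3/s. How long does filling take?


Formula: t_fill = V_mold / Q_flow
t = 1781 cm^3 / 341 cm^3/s = 5.2229 s

5.2229 s


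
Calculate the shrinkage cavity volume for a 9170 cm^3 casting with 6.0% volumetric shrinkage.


Formula: V_shrink = V_casting * shrinkage_pct / 100
V_shrink = 9170 cm^3 * 6.0 / 100 = 550.2000 cm^3

Final answer: 550.2000 cm^3


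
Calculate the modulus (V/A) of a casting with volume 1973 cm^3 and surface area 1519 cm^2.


Formula: Casting Modulus M = V / A
M = 1973 cm^3 / 1519 cm^2 = 1.2989 cm

Answer: 1.2989 cm


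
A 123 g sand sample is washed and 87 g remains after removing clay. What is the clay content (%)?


Formula: Clay% = (W_total - W_washed) / W_total * 100
Clay mass = 123 - 87 = 36 g
Clay% = 36 / 123 * 100 = 29.2683%

Final answer: 29.2683%


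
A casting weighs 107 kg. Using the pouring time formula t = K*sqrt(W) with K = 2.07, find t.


Formula: t = K * sqrt(W)
sqrt(W) = sqrt(107) = 10.34408
t = 2.07 * 10.34408 = 21.4122 s

21.4122 s


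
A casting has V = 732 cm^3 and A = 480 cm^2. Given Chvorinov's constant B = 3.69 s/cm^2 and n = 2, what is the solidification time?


Formula: t_s = B * (V/A)^n  (Chvorinov's rule, n=2)
Modulus M = V/A = 732/480 = 1.525000 cm
M^2 = 1.525000^2 = 2.325625 cm^2
t_s = 3.69 * 2.325625 = 8.5816 s

Answer: 8.5816 s


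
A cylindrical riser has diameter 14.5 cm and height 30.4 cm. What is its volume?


Formula: V = pi * (D/2)^2 * H  (cylinder volume)
Radius = D/2 = 14.5/2 = 7.25 cm
V = pi * 7.25^2 * 30.4 = 5019.9509 cm^3

5019.9509 cm^3


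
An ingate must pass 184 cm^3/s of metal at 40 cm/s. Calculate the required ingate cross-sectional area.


Formula: A_ingate = Q / v  (continuity equation)
A = 184 cm^3/s / 40 cm/s = 4.6000 cm^2

4.6000 cm^2


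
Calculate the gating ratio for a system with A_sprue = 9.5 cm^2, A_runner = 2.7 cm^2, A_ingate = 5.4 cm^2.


Sprue:Runner:Ingate = 1 : 2.7/9.5 : 5.4/9.5 = 1:0.28:0.57


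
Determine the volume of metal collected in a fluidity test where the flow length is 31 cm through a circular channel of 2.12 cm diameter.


Formula: V = pi * (d/2)^2 * L  (cylinder volume)
Radius = 2.12/2 = 1.06 cm
V = pi * 1.06^2 * 31 = 109.4267 cm^3

Final answer: 109.4267 cm^3


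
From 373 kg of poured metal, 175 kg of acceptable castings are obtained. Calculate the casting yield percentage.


Formula: Casting Yield = (W_good / W_total) * 100
Yield = (175 kg / 373 kg) * 100 = 46.9169%

Answer: 46.9169%


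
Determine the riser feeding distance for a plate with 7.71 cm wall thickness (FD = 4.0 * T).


Formula: FD = 4.0 * T  (riser feeding-distance rule)
FD = 4.0 * 7.71 cm = 30.8400 cm

30.8400 cm


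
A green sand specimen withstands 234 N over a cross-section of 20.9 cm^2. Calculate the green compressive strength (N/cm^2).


Formula: Compressive Strength = Force / Area
Strength = 234 N / 20.9 cm^2 = 11.1962 N/cm^2


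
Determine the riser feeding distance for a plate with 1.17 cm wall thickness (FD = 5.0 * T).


Formula: FD = 5.0 * T  (riser feeding-distance rule)
FD = 5.0 * 1.17 cm = 5.8500 cm

Final answer: 5.8500 cm


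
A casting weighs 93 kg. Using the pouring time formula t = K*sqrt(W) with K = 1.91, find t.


Formula: t = K * sqrt(W)
sqrt(W) = sqrt(93) = 9.64365
t = 1.91 * 9.64365 = 18.4194 s

Answer: 18.4194 s


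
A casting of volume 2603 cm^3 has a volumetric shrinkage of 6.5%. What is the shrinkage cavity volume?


Formula: V_shrink = V_casting * shrinkage_pct / 100
V_shrink = 2603 cm^3 * 6.5 / 100 = 169.1950 cm^3

Final answer: 169.1950 cm^3


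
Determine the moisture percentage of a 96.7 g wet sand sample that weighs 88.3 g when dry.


Formula: MC = (W_wet - W_dry) / W_wet * 100
Water mass = 96.7 - 88.3 = 8.4 g
MC = 8.4 / 96.7 * 100 = 8.6867%


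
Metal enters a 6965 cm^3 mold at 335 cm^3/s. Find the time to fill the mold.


Formula: t_fill = V_mold / Q_flow
t = 6965 cm^3 / 335 cm^3/s = 20.7910 s


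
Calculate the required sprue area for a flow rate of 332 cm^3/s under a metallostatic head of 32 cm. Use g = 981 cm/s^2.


Formula: v = sqrt(2*g*h), A = Q/v
Velocity: v = sqrt(2 * 981 * 32) = sqrt(62784) = 250.5674 cm/s
Sprue area: A = Q / v = 332 / 250.5674 = 1.3250 cm^2


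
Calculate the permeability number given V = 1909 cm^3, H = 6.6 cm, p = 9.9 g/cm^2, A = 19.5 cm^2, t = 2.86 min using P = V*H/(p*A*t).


Formula: Permeability Number P = (V * H) / (p * A * t)
Numerator: V * H = 1909 * 6.6 = 12599.4
Denominator: p * A * t = 9.9 * 19.5 * 2.86 = 552.123
P = 12599.4 / 552.123 = 22.8199

Answer: 22.8199


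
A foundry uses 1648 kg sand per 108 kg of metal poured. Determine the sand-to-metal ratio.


Formula: Sand-to-Metal Ratio = W_sand / W_metal
Ratio = 1648 kg / 108 kg = 15.2593

15.2593


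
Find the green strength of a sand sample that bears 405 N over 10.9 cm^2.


Formula: Compressive Strength = Force / Area
Strength = 405 N / 10.9 cm^2 = 37.1560 N/cm^2


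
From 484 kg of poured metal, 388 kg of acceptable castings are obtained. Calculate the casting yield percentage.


Formula: Casting Yield = (W_good / W_total) * 100
Yield = (388 kg / 484 kg) * 100 = 80.1653%

Final answer: 80.1653%


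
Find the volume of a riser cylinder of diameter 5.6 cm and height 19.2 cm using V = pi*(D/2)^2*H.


Formula: V = pi * (D/2)^2 * H  (cylinder volume)
Radius = D/2 = 5.6/2 = 2.8 cm
V = pi * 2.8^2 * 19.2 = 472.8977 cm^3

Final answer: 472.8977 cm^3


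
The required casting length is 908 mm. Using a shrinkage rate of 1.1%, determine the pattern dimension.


Formula: L_pattern = L_casting * (1 + shrinkage_rate/100)
Shrinkage factor = 1 + 1.1/100 = 1.011
L_pattern = 908 mm * 1.011 = 917.9880 mm

917.9880 mm


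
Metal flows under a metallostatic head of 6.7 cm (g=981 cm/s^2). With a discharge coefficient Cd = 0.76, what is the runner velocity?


Formula: v = Cd * sqrt(2 * g * h)  (Torricelli with discharge coefficient)
2*g*h = 2 * 981 * 6.7 = 13145.4 cm^2/s^2
sqrt(13145.4) = 114.65339 cm/s
v = 0.76 * 114.65339 = 87.1366 cm/s

87.1366 cm/s


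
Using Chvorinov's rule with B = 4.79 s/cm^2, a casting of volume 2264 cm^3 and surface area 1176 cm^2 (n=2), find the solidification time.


Formula: t_s = B * (V/A)^n  (Chvorinov's rule, n=2)
Modulus M = V/A = 2264/1176 = 1.925170 cm
M^2 = 1.925170^2 = 3.706280 cm^2
t_s = 4.79 * 3.706280 = 17.7531 s

Final answer: 17.7531 s


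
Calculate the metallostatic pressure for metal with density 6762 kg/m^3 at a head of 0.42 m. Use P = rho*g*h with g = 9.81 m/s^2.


Formula: P = rho * g * h
rho * g = 6762 * 9.81 = 66335.22 N/m^3
P = 66335.22 * 0.42 = 27860.7924 Pa

27860.7924 Pa


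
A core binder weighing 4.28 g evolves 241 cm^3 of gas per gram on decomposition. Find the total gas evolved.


Formula: V_gas = W_binder * gas_evolution_rate
V = 4.28 g * 241 cm^3/g = 1031.4800 cm^3

1031.4800 cm^3


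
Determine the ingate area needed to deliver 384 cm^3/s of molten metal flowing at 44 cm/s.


Formula: A_ingate = Q / v  (continuity equation)
A = 384 cm^3/s / 44 cm/s = 8.7273 cm^2

8.7273 cm^2


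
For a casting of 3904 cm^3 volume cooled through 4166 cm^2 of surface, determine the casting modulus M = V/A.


Formula: Casting Modulus M = V / A
M = 3904 cm^3 / 4166 cm^2 = 0.9371 cm

Answer: 0.9371 cm


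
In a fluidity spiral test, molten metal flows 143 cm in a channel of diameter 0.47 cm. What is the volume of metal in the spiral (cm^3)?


Formula: V = pi * (d/2)^2 * L  (cylinder volume)
Radius = 0.47/2 = 0.235 cm
V = pi * 0.235^2 * 143 = 24.8097 cm^3

24.8097 cm^3


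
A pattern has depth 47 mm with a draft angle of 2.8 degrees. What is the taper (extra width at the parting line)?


Formula: taper = depth * tan(draft_angle)
tan(2.8 deg) = 0.0489082
taper = 47 mm * 0.0489082 = 2.2987 mm

2.2987 mm


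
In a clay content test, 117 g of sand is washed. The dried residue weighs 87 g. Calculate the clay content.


Formula: Clay% = (W_total - W_washed) / W_total * 100
Clay mass = 117 - 87 = 30 g
Clay% = 30 / 117 * 100 = 25.6410%

Answer: 25.6410%


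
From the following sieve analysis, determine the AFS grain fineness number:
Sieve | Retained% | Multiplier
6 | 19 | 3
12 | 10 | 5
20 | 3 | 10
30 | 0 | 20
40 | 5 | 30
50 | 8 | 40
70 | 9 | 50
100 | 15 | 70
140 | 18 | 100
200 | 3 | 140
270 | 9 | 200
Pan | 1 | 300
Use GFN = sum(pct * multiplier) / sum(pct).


Formula: GFN = sum(pct * multiplier) / sum(pct)
sum(pct * multiplier) = 6427
sum(pct) = 100
GFN = 6427 / 100 = 64.27

Answer: 64.27


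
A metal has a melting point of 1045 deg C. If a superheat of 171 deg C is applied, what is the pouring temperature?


Formula: T_pour = T_melt + Superheat
T_pour = 1045 + 171 = 1216 deg C

Answer: 1216 deg C


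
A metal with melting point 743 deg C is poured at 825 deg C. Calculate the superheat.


Formula: Superheat = T_pour - T_melt
Superheat = 825 - 743 = 82 deg C


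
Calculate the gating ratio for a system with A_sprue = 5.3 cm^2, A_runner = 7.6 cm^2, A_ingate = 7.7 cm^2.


Sprue:Runner:Ingate = 1 : 7.6/5.3 : 7.7/5.3 = 1:1.43:1.45

Answer: 1:1.43:1.45


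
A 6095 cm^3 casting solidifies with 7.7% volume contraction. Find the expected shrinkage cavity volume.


Formula: V_shrink = V_casting * shrinkage_pct / 100
V_shrink = 6095 cm^3 * 7.7 / 100 = 469.3150 cm^3

469.3150 cm^3


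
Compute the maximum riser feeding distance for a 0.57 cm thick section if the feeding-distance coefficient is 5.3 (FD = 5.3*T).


Formula: FD = 5.3 * T  (riser feeding-distance rule)
FD = 5.3 * 0.57 cm = 3.0210 cm

3.0210 cm


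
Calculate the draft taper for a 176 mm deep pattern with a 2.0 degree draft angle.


Formula: taper = depth * tan(draft_angle)
tan(2.0 deg) = 0.0349208
taper = 176 mm * 0.0349208 = 6.1461 mm

6.1461 mm


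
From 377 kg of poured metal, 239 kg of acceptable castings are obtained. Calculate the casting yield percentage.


Formula: Casting Yield = (W_good / W_total) * 100
Yield = (239 kg / 377 kg) * 100 = 63.3952%

Answer: 63.3952%


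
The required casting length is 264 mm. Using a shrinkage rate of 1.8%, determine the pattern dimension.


Formula: L_pattern = L_casting * (1 + shrinkage_rate/100)
Shrinkage factor = 1 + 1.8/100 = 1.018
L_pattern = 264 mm * 1.018 = 268.7520 mm


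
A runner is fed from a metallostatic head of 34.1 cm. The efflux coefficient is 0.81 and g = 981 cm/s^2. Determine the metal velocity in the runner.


Formula: v = Cd * sqrt(2 * g * h)  (Torricelli with discharge coefficient)
2*g*h = 2 * 981 * 34.1 = 66904.2 cm^2/s^2
sqrt(66904.2) = 258.65846 cm/s
v = 0.81 * 258.65846 = 209.5134 cm/s

209.5134 cm/s


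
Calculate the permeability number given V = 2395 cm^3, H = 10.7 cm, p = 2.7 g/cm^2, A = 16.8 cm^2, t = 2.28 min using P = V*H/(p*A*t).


Formula: Permeability Number P = (V * H) / (p * A * t)
Numerator: V * H = 2395 * 10.7 = 25626.5
Denominator: p * A * t = 2.7 * 16.8 * 2.28 = 103.4208
P = 25626.5 / 103.4208 = 247.7886

Answer: 247.7886


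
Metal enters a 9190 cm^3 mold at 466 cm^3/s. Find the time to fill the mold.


Formula: t_fill = V_mold / Q_flow
t = 9190 cm^3 / 466 cm^3/s = 19.7210 s

19.7210 s


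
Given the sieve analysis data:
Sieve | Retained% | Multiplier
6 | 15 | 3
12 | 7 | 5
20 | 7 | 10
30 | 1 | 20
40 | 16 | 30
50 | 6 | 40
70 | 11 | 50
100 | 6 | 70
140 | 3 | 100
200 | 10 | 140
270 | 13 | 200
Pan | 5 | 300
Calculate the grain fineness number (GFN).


Formula: GFN = sum(pct * multiplier) / sum(pct)
sum(pct * multiplier) = 7660
sum(pct) = 100
GFN = 7660 / 100 = 76.60

Final answer: 76.60
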